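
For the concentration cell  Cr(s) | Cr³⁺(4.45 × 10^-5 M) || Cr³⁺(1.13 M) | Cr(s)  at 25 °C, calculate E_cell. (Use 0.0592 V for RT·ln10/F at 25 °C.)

0.087 V

Both half-cells are Cr³⁺/Cr, so E°_cell = 0. The concentrated side is the cathode; the cell reaction moves Cr³⁺ from high to low concentration with n = 3.
Q = [Cr³⁺]_dilute/[Cr³⁺]_conc = 4.45 × 10^-5/1.13 = 3.94 × 10^-5.
E = 0 − (0.0592/3) log Q = −(0.0592/3)(-4.405) = 0.0869 V.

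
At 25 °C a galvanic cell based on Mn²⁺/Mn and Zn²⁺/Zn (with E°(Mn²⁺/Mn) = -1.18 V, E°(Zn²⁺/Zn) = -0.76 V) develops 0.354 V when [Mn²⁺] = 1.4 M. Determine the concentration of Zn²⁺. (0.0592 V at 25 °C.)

0.0082 M

From the Nernst equation, log Q = n(E° − E)/0.0592 = 2(0.42 − 0.354)/0.0592 = 2.230, so Q = 170.
With Q = [Mn²⁺]/[Zn²⁺] and the known concentrations, [Zn²⁺] in the denominator gives [Zn²⁺] = 0.0082 M.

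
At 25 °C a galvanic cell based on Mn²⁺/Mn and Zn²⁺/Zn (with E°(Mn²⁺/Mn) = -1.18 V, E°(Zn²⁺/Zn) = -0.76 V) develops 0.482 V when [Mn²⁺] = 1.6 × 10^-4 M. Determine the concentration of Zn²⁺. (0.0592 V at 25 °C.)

0.02 M

From the Nernst equation, log Q = n(E° − E)/0.0592 = 2(0.42 − 0.482)/0.0592 = -2.095, so Q = 0.00804.
With Q = [Mn²⁺]/[Zn²⁺] and the known concentrations, [Zn²⁺] in the denominator gives [Zn²⁺] = 0.02 M.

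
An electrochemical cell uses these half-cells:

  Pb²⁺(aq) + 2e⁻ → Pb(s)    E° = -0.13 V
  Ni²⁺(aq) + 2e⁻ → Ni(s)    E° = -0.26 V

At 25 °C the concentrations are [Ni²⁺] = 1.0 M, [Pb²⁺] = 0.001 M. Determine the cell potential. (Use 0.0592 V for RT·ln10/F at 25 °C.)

The Pb²⁺/Pb couple has the higher reduction potential and acts as the cathode, so E°_cell = -0.13 − (-0.26) = 0.13 V.
Balancing electrons gives n = 2; the reaction quotient is Q = [Ni²⁺]/[Pb²⁺] = 1000.
At 25 °C, E = E° − (0.0592/n) log Q = 0.13 − (0.0592/2)(3.000) = 0.130 − 0.089 = 0.041 V.

0.041 V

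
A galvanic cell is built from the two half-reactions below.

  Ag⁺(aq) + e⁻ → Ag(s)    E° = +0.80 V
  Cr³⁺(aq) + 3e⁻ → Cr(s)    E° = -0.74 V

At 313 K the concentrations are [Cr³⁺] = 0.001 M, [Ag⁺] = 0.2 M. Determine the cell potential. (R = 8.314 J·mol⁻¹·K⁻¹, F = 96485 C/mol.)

1.56 V

The Ag⁺/Ag couple has the higher reduction potential and acts as the cathode, so E°_cell = +0.80 − (-0.74) = 1.54 V.
Balancing electrons gives n = 3; the reaction quotient is Q = [Cr³⁺]/[Ag⁺]^3 = 0.125.
E = E° − (RT/nF) ln Q = 1.54 − (8.314×313)/(3×96485) × (-2.079) = 1.540 + 0.019 = 1.559 V.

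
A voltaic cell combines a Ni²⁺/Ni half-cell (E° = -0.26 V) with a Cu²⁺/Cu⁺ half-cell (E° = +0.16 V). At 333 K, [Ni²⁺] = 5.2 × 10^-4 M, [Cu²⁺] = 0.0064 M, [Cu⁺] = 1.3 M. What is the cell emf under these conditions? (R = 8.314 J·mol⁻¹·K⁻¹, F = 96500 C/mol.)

0.376 V

The Cu²⁺/Cu⁺ couple has the higher reduction potential and acts as the cathode, so E°_cell = +0.16 − (-0.26) = 0.42 V.
Balancing electrons gives n = 2; the reaction quotient is Q = [Ni²⁺]·[Cu⁺]^2/[Cu²⁺]^2 = 21.5.
E = E° − (RT/nF) ln Q = 0.42 − (8.314×333)/(2×96500) × (3.066) = 0.420 − 0.044 = 0.376 V.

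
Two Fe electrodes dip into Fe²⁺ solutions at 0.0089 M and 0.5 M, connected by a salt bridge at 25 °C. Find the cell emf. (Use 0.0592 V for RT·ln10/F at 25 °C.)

0.052 V

Both half-cells are Fe²⁺/Fe, so E°_cell = 0. The concentrated side is the cathode; the cell reaction moves Fe²⁺ from high to low concentration with n = 2.
Q = [Fe²⁺]_dilute/[Fe²⁺]_conc = 0.0089/0.5 = 0.0178.
E = 0 − (0.0592/2) log Q = −(0.0592/2)(-1.750) = 0.0518 V.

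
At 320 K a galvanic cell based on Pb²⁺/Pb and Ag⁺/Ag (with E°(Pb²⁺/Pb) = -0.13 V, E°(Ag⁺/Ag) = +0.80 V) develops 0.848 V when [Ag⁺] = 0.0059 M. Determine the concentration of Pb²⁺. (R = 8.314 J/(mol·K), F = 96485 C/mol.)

0.013 M

From the Nernst equation, ln Q = nF(E° − E)/RT = 2×96485×(0.93 − 0.848)/(8.314×320) = 5.948, so Q = 383.
With Q = [Pb²⁺]/[Ag⁺]^2 and the known concentrations, [Pb²⁺] in the numerator gives [Pb²⁺] = 0.013 M.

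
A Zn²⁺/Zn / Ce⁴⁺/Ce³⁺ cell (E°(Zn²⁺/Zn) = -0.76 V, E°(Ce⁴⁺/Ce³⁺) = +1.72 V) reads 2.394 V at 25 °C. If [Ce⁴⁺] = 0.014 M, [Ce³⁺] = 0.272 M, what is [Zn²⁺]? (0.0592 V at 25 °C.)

2.1 M

From the Nernst equation, log Q = n(E° − E)/0.0592 = 2(2.48 − 2.394)/0.0592 = 2.905, so Q = 804.
With Q = [Zn²⁺]·[Ce³⁺]^2/[Ce⁴⁺]^2 and the known concentrations, [Zn²⁺] in the numerator gives [Zn²⁺] = 2.1 M.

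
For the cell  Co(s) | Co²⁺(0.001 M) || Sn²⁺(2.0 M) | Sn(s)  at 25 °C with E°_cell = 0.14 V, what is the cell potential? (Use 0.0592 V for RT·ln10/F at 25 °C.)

0.238 V

Balancing electrons gives n = 2; the reaction quotient is Q = [Co²⁺]/[Sn²⁺] = 5 × 10^-4.
At 25 °C, E = E° − (0.0592/n) log Q = 0.14 − (0.0592/2)(-3.301) = 0.140 + 0.098 = 0.238 V.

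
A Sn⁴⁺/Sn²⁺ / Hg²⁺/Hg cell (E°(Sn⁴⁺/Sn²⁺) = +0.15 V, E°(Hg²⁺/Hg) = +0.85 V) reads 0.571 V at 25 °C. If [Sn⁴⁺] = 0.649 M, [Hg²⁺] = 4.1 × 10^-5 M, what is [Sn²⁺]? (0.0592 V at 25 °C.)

0.69 M

From the Nernst equation, log Q = n(E° − E)/0.0592 = 2(0.70 − 0.571)/0.0592 = 4.358, so Q = 2.28 × 10^4.
With Q = [Sn⁴⁺]/([Sn²⁺]·[Hg²⁺]) and the known concentrations, [Sn²⁺] in the denominator gives [Sn²⁺] = 0.69 M.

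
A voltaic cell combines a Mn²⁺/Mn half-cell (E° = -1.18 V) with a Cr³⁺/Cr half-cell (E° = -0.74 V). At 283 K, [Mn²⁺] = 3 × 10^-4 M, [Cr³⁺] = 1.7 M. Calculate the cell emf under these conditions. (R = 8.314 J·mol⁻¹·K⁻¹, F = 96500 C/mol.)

0.543 V

The Cr³⁺/Cr couple has the higher reduction potential and acts as the cathode, so E°_cell = -0.74 − (-1.18) = 0.44 V.
Balancing electrons gives n = 6; the reaction quotient is Q = [Mn²⁺]^3/[Cr³⁺]^2 = 9.34 × 10^-12.
E = E° − (RT/nF) ln Q = 0.44 − (8.314×283)/(6×96500) × (-25.396) = 0.440 + 0.103 = 0.543 V.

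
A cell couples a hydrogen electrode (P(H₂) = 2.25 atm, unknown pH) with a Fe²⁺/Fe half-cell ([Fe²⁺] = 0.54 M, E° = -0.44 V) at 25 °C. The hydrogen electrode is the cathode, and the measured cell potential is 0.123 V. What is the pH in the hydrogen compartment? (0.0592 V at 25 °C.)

pH = 5.31

E°_cell = 0.44 V and n = 2.
log Q = n(E° − E)/0.0592 = 2×(0.44 − 0.123)/0.0592 = 10.709.
With Q = [Fe²⁺]·P(H₂) / [H⁺]^2, solving for [H⁺] gives log[H⁺] = -5.312, so pH = 5.31.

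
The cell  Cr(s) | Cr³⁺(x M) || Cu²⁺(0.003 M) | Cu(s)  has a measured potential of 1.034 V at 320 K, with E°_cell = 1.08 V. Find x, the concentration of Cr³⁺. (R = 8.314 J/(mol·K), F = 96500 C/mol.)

From the Nernst equation, ln Q = nF(E° − E)/RT = 6×96500×(1.08 − 1.034)/(8.314×320) = 10.011, so Q = 2.23 × 10^4.
With Q = [Cr³⁺]^2/[Cu²⁺]^3 and the known concentrations, [Cr³⁺]^2 in the numerator gives [Cr³⁺] = 0.025 M.

0.025 M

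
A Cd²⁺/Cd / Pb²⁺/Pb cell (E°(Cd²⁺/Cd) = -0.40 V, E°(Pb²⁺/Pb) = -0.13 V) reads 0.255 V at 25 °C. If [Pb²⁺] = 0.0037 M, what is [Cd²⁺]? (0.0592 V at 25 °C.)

From the Nernst equation, log Q = n(E° − E)/0.0592 = 2(0.27 − 0.255)/0.0592 = 0.507, so Q = 3.21.
With Q = [Cd²⁺]/[Pb²⁺] and the known concentrations, [Cd²⁺] in the numerator gives [Cd²⁺] = 0.012 M.

0.012 M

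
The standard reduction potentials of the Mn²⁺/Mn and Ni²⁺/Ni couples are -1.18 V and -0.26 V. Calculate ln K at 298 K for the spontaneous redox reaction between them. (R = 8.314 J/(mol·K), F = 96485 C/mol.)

ln K = 71.7

E°_cell = -0.26 − (-1.18) = 0.92 V, with n = 2 electrons transferred.
At equilibrium E = 0, so the Nernst equation gives ln K = nFE°/RT = (2)(96485)(0.92)/((8.314)(298)) = 71.66.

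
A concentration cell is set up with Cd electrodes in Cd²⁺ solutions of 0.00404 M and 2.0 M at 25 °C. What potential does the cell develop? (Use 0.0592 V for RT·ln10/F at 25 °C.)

Both half-cells are Cd²⁺/Cd, so E°_cell = 0. The concentrated side is the cathode; the cell reaction moves Cd²⁺ from high to low concentration with n = 2.
Q = [Cd²⁺]_dilute/[Cd²⁺]_conc = 0.00404/2.0 = 0.00202.
E = 0 − (0.0592/2) log Q = −(0.0592/2)(-2.695) = 0.0798 V.

0.080 V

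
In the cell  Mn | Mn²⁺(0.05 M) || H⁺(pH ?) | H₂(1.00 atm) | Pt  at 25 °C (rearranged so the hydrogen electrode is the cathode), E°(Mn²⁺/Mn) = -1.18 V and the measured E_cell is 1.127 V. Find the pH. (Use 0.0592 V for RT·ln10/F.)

E°_cell = 1.18 V and n = 2.
log Q = n(E° − E)/0.0592 = 2×(1.18 − 1.127)/0.0592 = 1.791.
With Q = [Mn²⁺]·P(H₂) / [H⁺]^2, solving for [H⁺] gives log[H⁺] = -1.546, so pH = 1.55.

pH = 1.55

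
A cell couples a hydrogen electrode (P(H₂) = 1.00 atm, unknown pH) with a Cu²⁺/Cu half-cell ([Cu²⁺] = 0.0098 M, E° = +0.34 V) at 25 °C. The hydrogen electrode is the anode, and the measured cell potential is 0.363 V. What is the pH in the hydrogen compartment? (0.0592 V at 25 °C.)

E°_cell = 0.34 V and n = 2.
log Q = n(E° − E)/0.0592 = 2×(0.34 − 0.363)/0.0592 = -0.777.
With Q = [H⁺]^2 / ([Cu²⁺]·P(H₂)), solving for [H⁺] gives log[H⁺] = -1.393, so pH = 1.39.

pH = 1.39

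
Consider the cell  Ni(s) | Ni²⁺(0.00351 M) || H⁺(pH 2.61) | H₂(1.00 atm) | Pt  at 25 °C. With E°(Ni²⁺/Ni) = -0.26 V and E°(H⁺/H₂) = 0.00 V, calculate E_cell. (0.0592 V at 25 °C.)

0.18 V

The hydrogen couple is the cathode, so E°_cell = 0.26 V; n = 2.
[H⁺] = 10^(−2.61) = 0.0025 M, and Q = [Ni²⁺]·P(H₂) / [H⁺]^2 = 583.
E = E° − (0.0592/2) log Q = 0.26 − (0.0592/2)(2.765) = 0.178 V.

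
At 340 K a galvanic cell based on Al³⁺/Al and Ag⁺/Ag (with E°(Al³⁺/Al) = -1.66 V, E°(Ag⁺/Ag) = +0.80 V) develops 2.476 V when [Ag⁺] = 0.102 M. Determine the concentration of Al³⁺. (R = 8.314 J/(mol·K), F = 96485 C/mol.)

From the Nernst equation, ln Q = nF(E° − E)/RT = 3×96485×(2.46 − 2.476)/(8.314×340) = -1.638, so Q = 0.194.
With Q = [Al³⁺]/[Ag⁺]^3 and the known concentrations, [Al³⁺] in the numerator gives [Al³⁺] = 2.1 × 10^-4 M.

2.1 × 10^-4 M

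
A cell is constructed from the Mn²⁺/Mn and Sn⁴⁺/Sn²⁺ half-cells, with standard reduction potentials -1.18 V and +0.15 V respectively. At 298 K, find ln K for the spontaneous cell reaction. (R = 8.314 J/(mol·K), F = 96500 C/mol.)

E°_cell = +0.15 − (-1.18) = 1.33 V, with n = 2 electrons transferred.
At equilibrium E = 0, so the Nernst equation gives ln K = nFE°/RT = (2)(96500)(1.33)/((8.314)(298)) = 103.61.

ln K = 103.6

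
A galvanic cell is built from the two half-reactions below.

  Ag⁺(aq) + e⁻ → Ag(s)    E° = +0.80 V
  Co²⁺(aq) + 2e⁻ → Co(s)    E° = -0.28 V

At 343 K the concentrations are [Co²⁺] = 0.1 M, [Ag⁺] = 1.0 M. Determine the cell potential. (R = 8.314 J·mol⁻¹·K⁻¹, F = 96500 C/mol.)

The Ag⁺/Ag couple has the higher reduction potential and acts as the cathode, so E°_cell = +0.80 − (-0.28) = 1.08 V.
Balancing electrons gives n = 2; the reaction quotient is Q = [Co²⁺]/[Ag⁺]^2 = 0.100.
E = E° − (RT/nF) ln Q = 1.08 − (8.314×343)/(2×96500) × (-2.303) = 1.080 + 0.034 = 1.114 V.

1.11 V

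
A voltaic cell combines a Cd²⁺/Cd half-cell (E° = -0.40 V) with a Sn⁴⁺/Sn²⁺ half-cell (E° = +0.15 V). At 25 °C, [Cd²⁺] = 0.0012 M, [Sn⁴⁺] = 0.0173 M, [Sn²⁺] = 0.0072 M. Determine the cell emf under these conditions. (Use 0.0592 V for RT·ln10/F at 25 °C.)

The Sn⁴⁺/Sn²⁺ couple has the higher reduction potential and acts as the cathode, so E°_cell = +0.15 − (-0.40) = 0.55 V.
Balancing electrons gives n = 2; the reaction quotient is Q = [Cd²⁺]·[Sn²⁺]/[Sn⁴⁺] = 4.99 × 10^-4.
At 25 °C, E = E° − (0.0592/n) log Q = 0.55 − (0.0592/2)(-3.302) = 0.550 + 0.098 = 0.648 V.

0.648 V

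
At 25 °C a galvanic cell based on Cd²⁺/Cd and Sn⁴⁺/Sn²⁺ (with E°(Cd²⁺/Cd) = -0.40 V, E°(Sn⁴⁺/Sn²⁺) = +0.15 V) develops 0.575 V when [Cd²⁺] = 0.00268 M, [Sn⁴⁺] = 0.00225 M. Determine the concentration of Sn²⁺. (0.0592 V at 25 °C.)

From the Nernst equation, log Q = n(E° − E)/0.0592 = 2(0.55 − 0.575)/0.0592 = -0.845, so Q = 0.143.
With Q = [Cd²⁺]·[Sn²⁺]/[Sn⁴⁺] and the known concentrations, [Sn²⁺] in the numerator gives [Sn²⁺] = 0.12 M.

0.12 M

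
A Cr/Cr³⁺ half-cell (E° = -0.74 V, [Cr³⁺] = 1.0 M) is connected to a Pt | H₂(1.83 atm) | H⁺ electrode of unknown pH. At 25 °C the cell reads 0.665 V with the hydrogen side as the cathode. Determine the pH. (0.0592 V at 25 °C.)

E°_cell = 0.74 V and n = 6.
log Q = n(E° − E)/0.0592 = 6×(0.74 − 0.665)/0.0592 = 7.601.
With Q = [Cr³⁺]^2·P(H₂)^3 / [H⁺]^6, solving for [H⁺] gives log[H⁺] = -1.136, so pH = 1.14.

pH = 1.14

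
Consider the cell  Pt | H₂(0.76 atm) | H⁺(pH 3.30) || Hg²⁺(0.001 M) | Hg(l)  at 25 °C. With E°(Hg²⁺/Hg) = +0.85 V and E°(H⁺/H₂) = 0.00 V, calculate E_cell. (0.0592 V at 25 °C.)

0.95 V

The Hg²⁺/Hg couple is the cathode, so E°_cell = 0.85 V; n = 2.
[H⁺] = 10^(−3.30) = 5 × 10^-4 M, and Q = [H⁺]^2 / ([Hg²⁺]·P(H₂)) = 3.31 × 10^-4.
E = E° − (0.0592/2) log Q = 0.85 − (0.0592/2)(-3.481) = 0.953 V.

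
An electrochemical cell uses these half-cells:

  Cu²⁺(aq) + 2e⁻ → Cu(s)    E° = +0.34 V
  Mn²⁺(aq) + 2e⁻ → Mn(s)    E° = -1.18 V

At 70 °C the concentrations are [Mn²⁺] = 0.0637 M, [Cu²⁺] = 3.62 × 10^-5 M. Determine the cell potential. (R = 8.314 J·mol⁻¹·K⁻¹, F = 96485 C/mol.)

1.41 V

The Cu²⁺/Cu couple has the higher reduction potential and acts as the cathode, so E°_cell = +0.34 − (-1.18) = 1.52 V.
Balancing electrons gives n = 2; the reaction quotient is Q = [Mn²⁺]/[Cu²⁺] = 1760.
E = E° − (RT/nF) ln Q = 1.52 − (8.314×343)/(2×96485) × (7.473) = 1.520 − 0.110 = 1.410 V.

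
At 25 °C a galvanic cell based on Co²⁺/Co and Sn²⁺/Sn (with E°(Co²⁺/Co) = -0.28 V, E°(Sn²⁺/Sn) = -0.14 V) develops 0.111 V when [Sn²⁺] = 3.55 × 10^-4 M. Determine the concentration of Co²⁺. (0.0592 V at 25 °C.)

0.0034 M

From the Nernst equation, log Q = n(E° − E)/0.0592 = 2(0.14 − 0.111)/0.0592 = 0.980, so Q = 9.54.
With Q = [Co²⁺]/[Sn²⁺] and the known concentrations, [Co²⁺] in the numerator gives [Co²⁺] = 0.0034 M.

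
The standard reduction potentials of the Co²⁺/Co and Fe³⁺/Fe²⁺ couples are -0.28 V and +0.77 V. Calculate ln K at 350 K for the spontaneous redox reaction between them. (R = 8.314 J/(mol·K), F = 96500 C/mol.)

ln K = 69.6

E°_cell = +0.77 − (-0.28) = 1.05 V, with n = 2 electrons transferred.
At equilibrium E = 0, so the Nernst equation gives ln K = nFE°/RT = (2)(96500)(1.05)/((8.314)(350)) = 69.64.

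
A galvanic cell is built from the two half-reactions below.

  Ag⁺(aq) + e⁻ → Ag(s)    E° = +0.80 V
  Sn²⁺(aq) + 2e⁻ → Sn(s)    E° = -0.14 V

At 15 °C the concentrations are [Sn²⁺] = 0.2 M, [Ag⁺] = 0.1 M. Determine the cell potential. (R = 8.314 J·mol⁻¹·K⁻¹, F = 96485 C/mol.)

The Ag⁺/Ag couple has the higher reduction potential and acts as the cathode, so E°_cell = +0.80 − (-0.14) = 0.94 V.
Balancing electrons gives n = 2; the reaction quotient is Q = [Sn²⁺]/[Ag⁺]^2 = 20.0.
E = E° − (RT/nF) ln Q = 0.94 − (8.314×288)/(2×96485) × (2.996) = 0.940 − 0.037 = 0.903 V.

0.903 V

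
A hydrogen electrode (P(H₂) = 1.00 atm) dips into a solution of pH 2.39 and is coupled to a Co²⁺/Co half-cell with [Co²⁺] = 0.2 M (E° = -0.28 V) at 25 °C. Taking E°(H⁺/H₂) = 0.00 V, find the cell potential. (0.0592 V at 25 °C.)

0.16 V

The hydrogen couple is the cathode, so E°_cell = 0.28 V; n = 2.
[H⁺] = 10^(−2.39) = 0.0041 M, and Q = [Co²⁺]·P(H₂) / [H⁺]^2 = 1.21 × 10^4.
E = E° − (0.0592/2) log Q = 0.28 − (0.0592/2)(4.081) = 0.159 V.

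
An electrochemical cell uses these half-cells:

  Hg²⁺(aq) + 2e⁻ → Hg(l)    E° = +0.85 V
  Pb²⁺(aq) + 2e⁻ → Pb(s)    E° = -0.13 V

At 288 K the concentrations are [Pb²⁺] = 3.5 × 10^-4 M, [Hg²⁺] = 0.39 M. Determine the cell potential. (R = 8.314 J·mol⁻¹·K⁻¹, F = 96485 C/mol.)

The Hg²⁺/Hg couple has the higher reduction potential and acts as the cathode, so E°_cell = +0.85 − (-0.13) = 0.98 V.
Balancing electrons gives n = 2; the reaction quotient is Q = [Pb²⁺]/[Hg²⁺] = 8.97 × 10^-4.
E = E° − (RT/nF) ln Q = 0.98 − (8.314×288)/(2×96485) × (-7.016) = 0.980 + 0.087 = 1.067 V.

1.07 V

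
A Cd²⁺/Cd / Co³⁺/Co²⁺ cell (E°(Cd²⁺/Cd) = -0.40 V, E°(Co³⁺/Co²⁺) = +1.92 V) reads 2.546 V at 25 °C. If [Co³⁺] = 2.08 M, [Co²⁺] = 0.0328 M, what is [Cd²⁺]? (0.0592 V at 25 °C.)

9.3 × 10^-5 M

From the Nernst equation, log Q = n(E° − E)/0.0592 = 2(2.32 − 2.546)/0.0592 = -7.635, so Q = 2.32 × 10^-8.
With Q = [Cd²⁺]·[Co²⁺]^2/[Co³⁺]^2 and the known concentrations, [Cd²⁺] in the numerator gives [Cd²⁺] = 9.3 × 10^-5 M.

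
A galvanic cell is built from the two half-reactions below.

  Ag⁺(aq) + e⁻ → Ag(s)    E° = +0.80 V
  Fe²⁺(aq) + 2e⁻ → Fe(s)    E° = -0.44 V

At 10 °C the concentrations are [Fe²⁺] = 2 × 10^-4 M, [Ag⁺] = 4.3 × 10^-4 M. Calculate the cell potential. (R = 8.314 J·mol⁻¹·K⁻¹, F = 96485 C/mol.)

1.15 V

The Ag⁺/Ag couple has the higher reduction potential and acts as the cathode, so E°_cell = +0.80 − (-0.44) = 1.24 V.
Balancing electrons gives n = 2; the reaction quotient is Q = [Fe²⁺]/[Ag⁺]^2 = 1080.
E = E° − (RT/nF) ln Q = 1.24 − (8.314×283)/(2×96485) × (6.986) = 1.240 − 0.085 = 1.155 V.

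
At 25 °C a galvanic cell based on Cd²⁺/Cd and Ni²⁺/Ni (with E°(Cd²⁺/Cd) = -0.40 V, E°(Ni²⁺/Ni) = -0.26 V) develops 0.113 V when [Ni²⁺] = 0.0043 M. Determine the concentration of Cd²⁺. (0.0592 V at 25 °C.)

From the Nernst equation, log Q = n(E° − E)/0.0592 = 2(0.14 − 0.113)/0.0592 = 0.912, so Q = 8.17.
With Q = [Cd²⁺]/[Ni²⁺] and the known concentrations, [Cd²⁺] in the numerator gives [Cd²⁺] = 0.035 M.

0.035 M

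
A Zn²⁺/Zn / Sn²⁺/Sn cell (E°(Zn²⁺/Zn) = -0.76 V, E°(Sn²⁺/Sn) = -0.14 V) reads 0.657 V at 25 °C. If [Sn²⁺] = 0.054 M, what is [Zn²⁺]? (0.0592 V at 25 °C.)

0.003 M

From the Nernst equation, log Q = n(E° − E)/0.0592 = 2(0.62 − 0.657)/0.0592 = -1.250, so Q = 0.0562.
With Q = [Zn²⁺]/[Sn²⁺] and the known concentrations, [Zn²⁺] in the numerator gives [Zn²⁺] = 0.003 M.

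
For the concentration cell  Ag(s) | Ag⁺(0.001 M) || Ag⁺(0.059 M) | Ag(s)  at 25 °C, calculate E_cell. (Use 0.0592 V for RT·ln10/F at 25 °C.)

0.10 V

Both half-cells are Ag⁺/Ag, so E°_cell = 0. The concentrated side is the cathode; the cell reaction moves Ag⁺ from high to low concentration with n = 1.
Q = [Ag⁺]_dilute/[Ag⁺]_conc = 0.001/0.059 = 0.0169.
E = 0 − (0.0592/1) log Q = −(0.0592/1)(-1.771) = 0.1048 V.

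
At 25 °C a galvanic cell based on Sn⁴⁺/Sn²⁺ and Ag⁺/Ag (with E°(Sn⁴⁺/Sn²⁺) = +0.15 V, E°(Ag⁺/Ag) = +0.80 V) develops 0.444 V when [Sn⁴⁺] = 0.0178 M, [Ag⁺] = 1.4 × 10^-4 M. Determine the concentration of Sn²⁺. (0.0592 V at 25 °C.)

From the Nernst equation, log Q = n(E° − E)/0.0592 = 2(0.65 − 0.444)/0.0592 = 6.959, so Q = 9.11 × 10^6.
With Q = [Sn⁴⁺]/([Sn²⁺]·[Ag⁺]^2) and the known concentrations, [Sn²⁺] in the denominator gives [Sn²⁺] = 0.1 M.

0.1 M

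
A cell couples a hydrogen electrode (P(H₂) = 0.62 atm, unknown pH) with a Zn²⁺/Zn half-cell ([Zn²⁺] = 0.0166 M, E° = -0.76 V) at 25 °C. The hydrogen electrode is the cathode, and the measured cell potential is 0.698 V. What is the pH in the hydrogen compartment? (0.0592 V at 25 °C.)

E°_cell = 0.76 V and n = 2.
log Q = n(E° − E)/0.0592 = 2×(0.76 − 0.698)/0.0592 = 2.095.
With Q = [Zn²⁺]·P(H₂) / [H⁺]^2, solving for [H⁺] gives log[H⁺] = -2.041, so pH = 2.04.

pH = 2.04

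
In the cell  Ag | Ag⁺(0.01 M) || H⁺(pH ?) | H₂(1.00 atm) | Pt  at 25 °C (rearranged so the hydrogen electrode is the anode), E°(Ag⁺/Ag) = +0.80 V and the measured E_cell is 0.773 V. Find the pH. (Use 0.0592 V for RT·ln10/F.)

E°_cell = 0.80 V and n = 2.
log Q = n(E° − E)/0.0592 = 2×(0.80 − 0.773)/0.0592 = 0.912.
With Q = [H⁺]^2 / ([Ag⁺]^2·P(H₂)), solving for [H⁺] gives log[H⁺] = -1.544, so pH = 1.54.

pH = 1.54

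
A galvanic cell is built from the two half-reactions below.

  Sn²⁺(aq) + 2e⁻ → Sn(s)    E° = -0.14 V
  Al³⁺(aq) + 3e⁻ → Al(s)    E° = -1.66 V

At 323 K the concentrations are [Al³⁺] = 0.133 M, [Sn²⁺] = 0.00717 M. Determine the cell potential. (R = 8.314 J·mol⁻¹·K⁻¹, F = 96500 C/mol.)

1.47 V

The Sn²⁺/Sn couple has the higher reduction potential and acts as the cathode, so E°_cell = -0.14 − (-1.66) = 1.52 V.
Balancing electrons gives n = 6; the reaction quotient is Q = [Al³⁺]^2/[Sn²⁺]^3 = 4.8 × 10^4.
E = E° − (RT/nF) ln Q = 1.52 − (8.314×323)/(6×96500) × (10.779) = 1.520 − 0.050 = 1.470 V.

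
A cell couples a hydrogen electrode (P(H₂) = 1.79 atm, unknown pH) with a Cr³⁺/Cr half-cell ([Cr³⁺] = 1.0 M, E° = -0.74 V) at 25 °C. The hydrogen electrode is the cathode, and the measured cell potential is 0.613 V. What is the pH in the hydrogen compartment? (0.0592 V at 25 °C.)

E°_cell = 0.74 V and n = 6.
log Q = n(E° − E)/0.0592 = 6×(0.74 − 0.613)/0.0592 = 12.872.
With Q = [Cr³⁺]^2·P(H₂)^3 / [H⁺]^6, solving for [H⁺] gives log[H⁺] = -2.019, so pH = 2.02.

pH = 2.02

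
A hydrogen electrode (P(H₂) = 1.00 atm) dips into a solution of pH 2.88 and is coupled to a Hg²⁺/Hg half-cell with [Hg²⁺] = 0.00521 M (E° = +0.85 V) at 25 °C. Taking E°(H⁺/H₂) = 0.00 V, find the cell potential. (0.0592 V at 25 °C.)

0.95 V

The Hg²⁺/Hg couple is the cathode, so E°_cell = 0.85 V; n = 2.
[H⁺] = 10^(−2.88) = 0.0013 M, and Q = [H⁺]^2 / ([Hg²⁺]·P(H₂)) = 3.34 × 10^-4.
E = E° − (0.0592/2) log Q = 0.85 − (0.0592/2)(-3.477) = 0.953 V.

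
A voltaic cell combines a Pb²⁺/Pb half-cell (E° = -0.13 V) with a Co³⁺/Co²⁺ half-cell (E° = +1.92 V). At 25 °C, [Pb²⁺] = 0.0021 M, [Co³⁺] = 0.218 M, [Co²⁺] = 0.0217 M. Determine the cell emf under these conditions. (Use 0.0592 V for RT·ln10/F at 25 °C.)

The Co³⁺/Co²⁺ couple has the higher reduction potential and acts as the cathode, so E°_cell = +1.92 − (-0.13) = 2.05 V.
Balancing electrons gives n = 2; the reaction quotient is Q = [Pb²⁺]·[Co²⁺]^2/[Co³⁺]^2 = 2.08 × 10^-5.
At 25 °C, E = E° − (0.0592/n) log Q = 2.05 − (0.0592/2)(-4.682) = 2.050 + 0.139 = 2.189 V.

2.19 V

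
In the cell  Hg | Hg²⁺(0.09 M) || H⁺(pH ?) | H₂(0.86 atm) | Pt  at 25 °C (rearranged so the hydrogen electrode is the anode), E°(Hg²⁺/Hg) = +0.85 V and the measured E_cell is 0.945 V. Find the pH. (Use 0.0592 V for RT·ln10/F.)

E°_cell = 0.85 V and n = 2.
log Q = n(E° − E)/0.0592 = 2×(0.85 − 0.945)/0.0592 = -3.209.
With Q = [H⁺]^2 / ([Hg²⁺]·P(H₂)), solving for [H⁺] gives log[H⁺] = -2.160, so pH = 2.16.

pH = 2.16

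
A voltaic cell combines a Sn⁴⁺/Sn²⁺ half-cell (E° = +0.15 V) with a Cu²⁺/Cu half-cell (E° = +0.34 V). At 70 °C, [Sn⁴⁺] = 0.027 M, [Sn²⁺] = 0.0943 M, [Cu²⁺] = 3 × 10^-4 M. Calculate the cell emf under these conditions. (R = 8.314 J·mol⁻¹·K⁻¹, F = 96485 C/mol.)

0.089 V

The Cu²⁺/Cu couple has the higher reduction potential and acts as the cathode, so E°_cell = +0.34 − (+0.15) = 0.19 V.
Balancing electrons gives n = 2; the reaction quotient is Q = [Sn⁴⁺]/([Sn²⁺]·[Cu²⁺]) = 954.
E = E° − (RT/nF) ln Q = 0.19 − (8.314×343)/(2×96485) × (6.861) = 0.190 − 0.101 = 0.089 V.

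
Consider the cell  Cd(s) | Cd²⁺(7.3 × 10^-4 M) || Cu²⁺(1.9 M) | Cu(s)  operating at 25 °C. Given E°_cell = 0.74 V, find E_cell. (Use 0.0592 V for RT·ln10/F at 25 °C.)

0.841 V

Balancing electrons gives n = 2; the reaction quotient is Q = [Cd²⁺]/[Cu²⁺] = 3.84 × 10^-4.
At 25 °C, E = E° − (0.0592/n) log Q = 0.74 − (0.0592/2)(-3.415) = 0.740 + 0.101 = 0.841 V.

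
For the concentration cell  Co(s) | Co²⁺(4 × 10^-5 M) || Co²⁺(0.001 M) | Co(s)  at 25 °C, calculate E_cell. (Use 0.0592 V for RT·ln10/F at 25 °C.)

0.041 V

Both half-cells are Co²⁺/Co, so E°_cell = 0. The concentrated side is the cathode; the cell reaction moves Co²⁺ from high to low concentration with n = 2.
Q = [Co²⁺]_dilute/[Co²⁺]_conc = 4 × 10^-5/0.001 = 0.0400.
E = 0 − (0.0592/2) log Q = −(0.0592/2)(-1.398) = 0.0414 V.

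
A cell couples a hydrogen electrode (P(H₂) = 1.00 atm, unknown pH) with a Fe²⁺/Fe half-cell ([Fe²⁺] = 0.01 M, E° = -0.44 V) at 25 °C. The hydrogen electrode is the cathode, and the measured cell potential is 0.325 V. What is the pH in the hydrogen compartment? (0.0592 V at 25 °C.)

E°_cell = 0.44 V and n = 2.
log Q = n(E° − E)/0.0592 = 2×(0.44 − 0.325)/0.0592 = 3.885.
With Q = [Fe²⁺]·P(H₂) / [H⁺]^2, solving for [H⁺] gives log[H⁺] = -2.943, so pH = 2.94.

pH = 2.94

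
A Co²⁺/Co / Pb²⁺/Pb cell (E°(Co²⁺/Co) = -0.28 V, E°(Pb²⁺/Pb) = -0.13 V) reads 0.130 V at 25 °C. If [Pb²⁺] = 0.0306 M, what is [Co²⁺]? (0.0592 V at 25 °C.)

From the Nernst equation, log Q = n(E° − E)/0.0592 = 2(0.15 − 0.130)/0.0592 = 0.676, so Q = 4.74.
With Q = [Co²⁺]/[Pb²⁺] and the known concentrations, [Co²⁺] in the numerator gives [Co²⁺] = 0.15 M.

0.15 M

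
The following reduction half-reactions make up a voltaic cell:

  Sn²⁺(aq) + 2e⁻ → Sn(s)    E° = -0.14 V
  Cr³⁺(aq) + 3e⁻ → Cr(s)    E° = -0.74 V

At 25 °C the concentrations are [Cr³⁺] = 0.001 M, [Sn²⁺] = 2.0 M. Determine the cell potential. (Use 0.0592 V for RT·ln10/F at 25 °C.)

The Sn²⁺/Sn couple has the higher reduction potential and acts as the cathode, so E°_cell = -0.14 − (-0.74) = 0.60 V.
Balancing electrons gives n = 6; the reaction quotient is Q = [Cr³⁺]^2/[Sn²⁺]^3 = 1.25 × 10^-7.
At 25 °C, E = E° − (0.0592/n) log Q = 0.60 − (0.0592/6)(-6.903) = 0.600 + 0.068 = 0.668 V.

0.668 V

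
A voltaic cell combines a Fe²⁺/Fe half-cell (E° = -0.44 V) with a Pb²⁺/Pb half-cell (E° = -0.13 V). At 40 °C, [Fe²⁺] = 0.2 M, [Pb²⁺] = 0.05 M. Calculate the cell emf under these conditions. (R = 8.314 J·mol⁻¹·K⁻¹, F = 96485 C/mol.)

The Pb²⁺/Pb couple has the higher reduction potential and acts as the cathode, so E°_cell = -0.13 − (-0.44) = 0.31 V.
Balancing electrons gives n = 2; the reaction quotient is Q = [Fe²⁺]/[Pb²⁺] = 4.00.
E = E° − (RT/nF) ln Q = 0.31 − (8.314×313)/(2×96485) × (1.386) = 0.310 − 0.019 = 0.291 V.

0.291 V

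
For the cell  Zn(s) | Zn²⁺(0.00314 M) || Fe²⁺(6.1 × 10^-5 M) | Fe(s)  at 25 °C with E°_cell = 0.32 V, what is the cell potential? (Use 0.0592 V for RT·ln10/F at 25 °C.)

Balancing electrons gives n = 2; the reaction quotient is Q = [Zn²⁺]/[Fe²⁺] = 51.5.
At 25 °C, E = E° − (0.0592/n) log Q = 0.32 − (0.0592/2)(1.712) = 0.320 − 0.051 = 0.269 V.

0.269 V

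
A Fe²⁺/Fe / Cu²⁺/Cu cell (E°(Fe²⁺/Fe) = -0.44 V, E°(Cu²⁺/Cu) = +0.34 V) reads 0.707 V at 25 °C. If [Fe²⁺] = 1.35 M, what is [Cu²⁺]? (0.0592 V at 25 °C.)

0.0046 M

From the Nernst equation, log Q = n(E° − E)/0.0592 = 2(0.78 − 0.707)/0.0592 = 2.466, so Q = 293.
With Q = [Fe²⁺]/[Cu²⁺] and the known concentrations, [Cu²⁺] in the denominator gives [Cu²⁺] = 0.0046 M.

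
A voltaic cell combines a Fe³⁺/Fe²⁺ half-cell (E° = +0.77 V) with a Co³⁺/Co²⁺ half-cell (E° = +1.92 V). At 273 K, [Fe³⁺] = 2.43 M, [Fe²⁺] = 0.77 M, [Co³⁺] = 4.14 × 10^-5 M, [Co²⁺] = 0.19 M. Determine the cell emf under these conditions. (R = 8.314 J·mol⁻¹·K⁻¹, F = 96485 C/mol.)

The Co³⁺/Co²⁺ couple has the higher reduction potential and acts as the cathode, so E°_cell = +1.92 − (+0.77) = 1.15 V.
Balancing electrons gives n = 1; the reaction quotient is Q = [Fe³⁺]·[Co²⁺]/([Fe²⁺]·[Co³⁺]) = 1.45 × 10^4.
E = E° − (RT/nF) ln Q = 1.15 − (8.314×273)/(1×96485) × (9.581) = 1.150 − 0.225 = 0.925 V.

0.925 V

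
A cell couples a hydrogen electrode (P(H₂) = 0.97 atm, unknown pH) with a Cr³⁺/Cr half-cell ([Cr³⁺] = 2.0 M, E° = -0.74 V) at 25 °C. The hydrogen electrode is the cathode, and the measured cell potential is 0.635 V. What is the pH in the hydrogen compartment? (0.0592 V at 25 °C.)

pH = 1.68

E°_cell = 0.74 V and n = 6.
log Q = n(E° − E)/0.0592 = 6×(0.74 − 0.635)/0.0592 = 10.642.
With Q = [Cr³⁺]^2·P(H₂)^3 / [H⁺]^6, solving for [H⁺] gives log[H⁺] = -1.680, so pH = 1.68.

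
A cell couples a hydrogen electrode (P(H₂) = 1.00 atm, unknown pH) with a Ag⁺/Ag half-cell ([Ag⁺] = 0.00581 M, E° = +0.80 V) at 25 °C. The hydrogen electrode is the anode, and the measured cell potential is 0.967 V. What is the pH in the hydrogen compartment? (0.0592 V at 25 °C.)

pH = 5.06

E°_cell = 0.80 V and n = 2.
log Q = n(E° − E)/0.0592 = 2×(0.80 − 0.967)/0.0592 = -5.642.
With Q = [H⁺]^2 / ([Ag⁺]^2·P(H₂)), solving for [H⁺] gives log[H⁺] = -5.057, so pH = 5.06.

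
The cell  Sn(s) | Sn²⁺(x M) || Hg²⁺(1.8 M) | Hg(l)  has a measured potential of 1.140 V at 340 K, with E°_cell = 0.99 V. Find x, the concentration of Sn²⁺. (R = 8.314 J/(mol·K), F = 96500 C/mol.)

6.4 × 10^-5 M

From the Nernst equation, ln Q = nF(E° − E)/RT = 2×96500×(0.99 − 1.140)/(8.314×340) = -10.241, so Q = 3.57 × 10^-5.
With Q = [Sn²⁺]/[Hg²⁺] and the known concentrations, [Sn²⁺] in the numerator gives [Sn²⁺] = 6.4 × 10^-5 M.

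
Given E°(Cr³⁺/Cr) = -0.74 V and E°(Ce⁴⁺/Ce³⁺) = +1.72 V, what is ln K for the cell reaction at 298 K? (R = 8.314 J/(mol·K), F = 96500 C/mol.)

ln K = 287.4

E°_cell = +1.72 − (-0.74) = 2.46 V, with n = 3 electrons transferred.
At equilibrium E = 0, so the Nernst equation gives ln K = nFE°/RT = (3)(96500)(2.46)/((8.314)(298)) = 287.45.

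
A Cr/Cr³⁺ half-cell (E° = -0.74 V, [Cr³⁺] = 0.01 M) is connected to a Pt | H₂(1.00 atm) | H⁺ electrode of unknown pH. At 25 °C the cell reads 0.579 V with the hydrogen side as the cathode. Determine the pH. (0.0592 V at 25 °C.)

E°_cell = 0.74 V and n = 6.
log Q = n(E° − E)/0.0592 = 6×(0.74 − 0.579)/0.0592 = 16.318.
With Q = [Cr³⁺]^2·P(H₂)^3 / [H⁺]^6, solving for [H⁺] gives log[H⁺] = -3.386, so pH = 3.39.

pH = 3.39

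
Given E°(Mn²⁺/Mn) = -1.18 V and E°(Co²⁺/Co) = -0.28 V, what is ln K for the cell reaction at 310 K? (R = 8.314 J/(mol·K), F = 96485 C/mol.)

E°_cell = -0.28 − (-1.18) = 0.90 V, with n = 2 electrons transferred.
At equilibrium E = 0, so the Nernst equation gives ln K = nFE°/RT = (2)(96485)(0.90)/((8.314)(310)) = 67.38.

ln K = 67.4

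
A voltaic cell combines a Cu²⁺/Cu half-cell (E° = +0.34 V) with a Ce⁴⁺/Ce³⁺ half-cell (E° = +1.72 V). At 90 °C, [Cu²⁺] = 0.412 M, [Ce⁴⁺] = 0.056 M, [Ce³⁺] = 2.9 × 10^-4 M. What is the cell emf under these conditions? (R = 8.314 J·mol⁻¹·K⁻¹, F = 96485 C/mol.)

The Ce⁴⁺/Ce³⁺ couple has the higher reduction potential and acts as the cathode, so E°_cell = +1.72 − (+0.34) = 1.38 V.
Balancing electrons gives n = 2; the reaction quotient is Q = [Cu²⁺]·[Ce³⁺]^2/[Ce⁴⁺]^2 = 1.1 × 10^-5.
E = E° − (RT/nF) ln Q = 1.38 − (8.314×363)/(2×96485) × (-11.413) = 1.380 + 0.178 = 1.558 V.

1.56 V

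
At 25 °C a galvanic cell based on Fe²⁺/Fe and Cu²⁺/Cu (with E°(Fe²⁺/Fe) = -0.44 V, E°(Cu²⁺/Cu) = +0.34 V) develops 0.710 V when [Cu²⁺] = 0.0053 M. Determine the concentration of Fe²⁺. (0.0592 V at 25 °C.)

1.2 M

From the Nernst equation, log Q = n(E° − E)/0.0592 = 2(0.78 − 0.710)/0.0592 = 2.365, so Q = 232.
With Q = [Fe²⁺]/[Cu²⁺] and the known concentrations, [Fe²⁺] in the numerator gives [Fe²⁺] = 1.2 M.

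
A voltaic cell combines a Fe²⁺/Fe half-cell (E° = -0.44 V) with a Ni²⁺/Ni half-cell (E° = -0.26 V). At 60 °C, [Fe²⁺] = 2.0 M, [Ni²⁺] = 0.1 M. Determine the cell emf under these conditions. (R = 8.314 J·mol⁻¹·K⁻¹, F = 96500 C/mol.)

0.137 V

The Ni²⁺/Ni couple has the higher reduction potential and acts as the cathode, so E°_cell = -0.26 − (-0.44) = 0.18 V.
Balancing electrons gives n = 2; the reaction quotient is Q = [Fe²⁺]/[Ni²⁺] = 20.0.
E = E° − (RT/nF) ln Q = 0.18 − (8.314×333)/(2×96500) × (2.996) = 0.180 − 0.043 = 0.137 V.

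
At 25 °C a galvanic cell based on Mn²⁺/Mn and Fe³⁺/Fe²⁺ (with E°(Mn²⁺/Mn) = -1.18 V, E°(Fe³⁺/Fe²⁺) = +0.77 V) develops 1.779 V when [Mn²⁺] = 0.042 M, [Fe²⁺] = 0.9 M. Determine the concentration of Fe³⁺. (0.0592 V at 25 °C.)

2.4 × 10^-4 M

From the Nernst equation, log Q = n(E° − E)/0.0592 = 2(1.95 − 1.779)/0.0592 = 5.777, so Q = 5.98 × 10^5.
With Q = [Mn²⁺]·[Fe²⁺]^2/[Fe³⁺]^2 and the known concentrations, [Fe³⁺]^2 in the denominator gives [Fe³⁺] = 2.4 × 10^-4 M.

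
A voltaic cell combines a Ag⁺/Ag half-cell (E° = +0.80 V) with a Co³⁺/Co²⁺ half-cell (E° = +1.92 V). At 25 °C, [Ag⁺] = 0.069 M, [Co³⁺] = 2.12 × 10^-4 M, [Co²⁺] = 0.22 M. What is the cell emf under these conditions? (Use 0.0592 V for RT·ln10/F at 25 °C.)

The Co³⁺/Co²⁺ couple has the higher reduction potential and acts as the cathode, so E°_cell = +1.92 − (+0.80) = 1.12 V.
Balancing electrons gives n = 1; the reaction quotient is Q = [Ag⁺]·[Co²⁺]/[Co³⁺] = 71.6.
At 25 °C, E = E° − (0.0592/n) log Q = 1.12 − (0.0592/1)(1.855) = 1.120 − 0.110 = 1.010 V.

1.01 V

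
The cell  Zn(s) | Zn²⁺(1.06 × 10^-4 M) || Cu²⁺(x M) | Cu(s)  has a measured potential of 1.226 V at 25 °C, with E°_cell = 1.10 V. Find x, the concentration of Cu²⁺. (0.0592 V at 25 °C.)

1.9 M

From the Nernst equation, log Q = n(E° − E)/0.0592 = 2(1.10 − 1.226)/0.0592 = -4.257, so Q = 5.54 × 10^-5.
With Q = [Zn²⁺]/[Cu²⁺] and the known concentrations, [Cu²⁺] in the denominator gives [Cu²⁺] = 1.9 M.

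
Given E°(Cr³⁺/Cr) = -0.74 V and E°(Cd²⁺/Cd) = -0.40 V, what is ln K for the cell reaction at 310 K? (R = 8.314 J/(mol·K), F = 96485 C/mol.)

E°_cell = -0.40 − (-0.74) = 0.34 V, with n = 6 electrons transferred.
At equilibrium E = 0, so the Nernst equation gives ln K = nFE°/RT = (6)(96485)(0.34)/((8.314)(310)) = 76.37.

ln K = 76.4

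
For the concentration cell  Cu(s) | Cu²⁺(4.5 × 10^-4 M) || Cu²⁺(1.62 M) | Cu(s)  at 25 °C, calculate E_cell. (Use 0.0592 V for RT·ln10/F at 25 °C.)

0.11 V

Both half-cells are Cu²⁺/Cu, so E°_cell = 0. The concentrated side is the cathode; the cell reaction moves Cu²⁺ from high to low concentration with n = 2.
Q = [Cu²⁺]_dilute/[Cu²⁺]_conc = 4.5 × 10^-4/1.62 = 2.78 × 10^-4.
E = 0 − (0.0592/2) log Q = −(0.0592/2)(-3.556) = 0.1053 V.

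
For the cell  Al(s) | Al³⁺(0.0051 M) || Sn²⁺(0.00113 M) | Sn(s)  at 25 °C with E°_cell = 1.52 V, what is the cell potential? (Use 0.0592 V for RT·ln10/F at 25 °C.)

1.48 V

Balancing electrons gives n = 6; the reaction quotient is Q = [Al³⁺]^2/[Sn²⁺]^3 = 1.8 × 10^4.
At 25 °C, E = E° − (0.0592/n) log Q = 1.52 − (0.0592/6)(4.256) = 1.520 − 0.042 = 1.478 V.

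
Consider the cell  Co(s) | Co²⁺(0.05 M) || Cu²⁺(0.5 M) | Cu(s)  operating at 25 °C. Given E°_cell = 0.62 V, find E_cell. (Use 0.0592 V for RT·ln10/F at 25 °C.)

Balancing electrons gives n = 2; the reaction quotient is Q = [Co²⁺]/[Cu²⁺] = 0.100.
At 25 °C, E = E° − (0.0592/n) log Q = 0.62 − (0.0592/2)(-1.000) = 0.620 + 0.030 = 0.650 V.

0.650 V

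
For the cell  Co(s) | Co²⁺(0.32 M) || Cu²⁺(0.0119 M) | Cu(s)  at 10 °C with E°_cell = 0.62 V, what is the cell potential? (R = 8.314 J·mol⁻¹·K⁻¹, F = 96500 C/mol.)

0.580 V

Balancing electrons gives n = 2; the reaction quotient is Q = [Co²⁺]/[Cu²⁺] = 26.9.
E = E° − (RT/nF) ln Q = 0.62 − (8.314×283)/(2×96500) × (3.292) = 0.620 − 0.040 = 0.580 V.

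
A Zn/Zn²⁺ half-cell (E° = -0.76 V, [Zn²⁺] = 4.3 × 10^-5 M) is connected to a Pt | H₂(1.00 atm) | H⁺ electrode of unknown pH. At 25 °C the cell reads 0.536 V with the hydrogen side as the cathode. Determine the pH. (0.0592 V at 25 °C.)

pH = 5.97

E°_cell = 0.76 V and n = 2.
log Q = n(E° − E)/0.0592 = 2×(0.76 − 0.536)/0.0592 = 7.568.
With Q = [Zn²⁺]·P(H₂) / [H⁺]^2, solving for [H⁺] gives log[H⁺] = -5.967, so pH = 5.97.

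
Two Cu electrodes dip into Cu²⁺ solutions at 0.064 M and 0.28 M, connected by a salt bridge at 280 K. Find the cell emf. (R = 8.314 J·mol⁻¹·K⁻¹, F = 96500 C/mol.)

0.018 V

Both half-cells are Cu²⁺/Cu, so E°_cell = 0. The concentrated side is the cathode; the cell reaction moves Cu²⁺ from high to low concentration with n = 2.
Q = [Cu²⁺]_dilute/[Cu²⁺]_conc = 0.064/0.28 = 0.229.
E = 0 − (RT/nF) ln Q = −((8.314×280)/(2×96500))(-1.476) = 0.0178 V.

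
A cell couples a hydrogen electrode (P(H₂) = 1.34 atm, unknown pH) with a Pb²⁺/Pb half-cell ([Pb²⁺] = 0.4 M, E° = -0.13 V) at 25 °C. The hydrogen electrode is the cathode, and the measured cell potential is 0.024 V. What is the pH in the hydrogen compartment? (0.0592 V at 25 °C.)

pH = 1.93

E°_cell = 0.13 V and n = 2.
log Q = n(E° − E)/0.0592 = 2×(0.13 − 0.024)/0.0592 = 3.581.
With Q = [Pb²⁺]·P(H₂) / [H⁺]^2, solving for [H⁺] gives log[H⁺] = -1.926, so pH = 1.93.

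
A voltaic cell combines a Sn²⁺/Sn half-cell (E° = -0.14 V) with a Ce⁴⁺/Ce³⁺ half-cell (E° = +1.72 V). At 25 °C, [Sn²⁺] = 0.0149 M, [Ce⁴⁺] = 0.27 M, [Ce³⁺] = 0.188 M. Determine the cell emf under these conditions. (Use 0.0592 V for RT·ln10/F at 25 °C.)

The Ce⁴⁺/Ce³⁺ couple has the higher reduction potential and acts as the cathode, so E°_cell = +1.72 − (-0.14) = 1.86 V.
Balancing electrons gives n = 2; the reaction quotient is Q = [Sn²⁺]·[Ce³⁺]^2/[Ce⁴⁺]^2 = 0.00722.
At 25 °C, E = E° − (0.0592/n) log Q = 1.86 − (0.0592/2)(-2.141) = 1.860 + 0.063 = 1.923 V.

1.92 V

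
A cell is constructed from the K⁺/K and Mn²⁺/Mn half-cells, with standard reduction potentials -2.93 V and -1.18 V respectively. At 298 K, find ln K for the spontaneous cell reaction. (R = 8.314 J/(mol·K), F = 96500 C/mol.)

ln K = 136.3

E°_cell = -1.18 − (-2.93) = 1.75 V, with n = 2 electrons transferred.
At equilibrium E = 0, so the Nernst equation gives ln K = nFE°/RT = (2)(96500)(1.75)/((8.314)(298)) = 136.32.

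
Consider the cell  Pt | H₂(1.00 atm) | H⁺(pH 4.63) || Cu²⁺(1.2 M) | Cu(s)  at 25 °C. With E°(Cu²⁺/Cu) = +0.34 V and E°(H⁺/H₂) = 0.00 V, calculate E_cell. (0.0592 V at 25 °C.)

The Cu²⁺/Cu couple is the cathode, so E°_cell = 0.34 V; n = 2.
[H⁺] = 10^(−4.63) = 2.3 × 10^-5 M, and Q = [H⁺]^2 / ([Cu²⁺]·P(H₂)) = 4.58 × 10^-10.
E = E° − (0.0592/2) log Q = 0.34 − (0.0592/2)(-9.339) = 0.616 V.

0.62 V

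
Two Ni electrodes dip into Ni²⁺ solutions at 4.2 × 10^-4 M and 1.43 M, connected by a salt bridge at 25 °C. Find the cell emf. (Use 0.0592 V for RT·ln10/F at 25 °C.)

Both half-cells are Ni²⁺/Ni, so E°_cell = 0. The concentrated side is the cathode; the cell reaction moves Ni²⁺ from high to low concentration with n = 2.
Q = [Ni²⁺]_dilute/[Ni²⁺]_conc = 4.2 × 10^-4/1.43 = 2.94 × 10^-4.
E = 0 − (0.0592/2) log Q = −(0.0592/2)(-3.532) = 0.1045 V.

0.10 V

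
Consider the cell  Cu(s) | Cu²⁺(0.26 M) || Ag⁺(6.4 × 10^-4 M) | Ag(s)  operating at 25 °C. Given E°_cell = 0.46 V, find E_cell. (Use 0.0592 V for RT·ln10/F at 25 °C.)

Balancing electrons gives n = 2; the reaction quotient is Q = [Cu²⁺]/[Ag⁺]^2 = 6.35 × 10^5.
At 25 °C, E = E° − (0.0592/n) log Q = 0.46 − (0.0592/2)(5.803) = 0.460 − 0.172 = 0.288 V.

0.288 V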